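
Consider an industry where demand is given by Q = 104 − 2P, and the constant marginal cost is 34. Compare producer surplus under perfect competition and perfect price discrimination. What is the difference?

Producer surplus rises by 324

Inverting demand: P = 52 − 0.5Q.
Under competition P = MC = 34, so Q = (52 − 34)/0.5 = 36.
PS = (34 − 34)·36 = 0.
With perfect price discrimination, output is the efficient level Q = 36 (where demand meets MC), but every buyer pays their willingness to pay: CS = 0 and PS = total surplus.
PS = ½·(52 − 34)·36 = 324.
Change in producer surplus: 324 − 0 = 324.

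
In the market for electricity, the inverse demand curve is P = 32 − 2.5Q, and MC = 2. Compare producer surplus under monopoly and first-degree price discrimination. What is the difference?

A monopolist chooses Q where MR = MC. MR = 32 − 5Q; setting this equal to 2 gives Q = 6 and P = 17.
PS = (17 − 2)·6 = 90.
With perfect price discrimination, output is the efficient level Q = 12 (where demand meets MC), but every buyer pays their willingness to pay: CS = 0 and PS = total surplus.
PS = ½·(32 − 2)·12 = 180.
Change in producer surplus: 180 − 90 = 90.

Producer surplus rises by 90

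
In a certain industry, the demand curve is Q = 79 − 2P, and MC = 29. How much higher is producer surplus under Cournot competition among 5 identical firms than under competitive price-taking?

Inverting demand: P = 39.5 − 0.5Q.
Competitive firms price at marginal cost: P = 29, giving Q = 21.
PS = (29 − 29)·21 = 0.
In a 5-firm Cournot equilibrium, symmetry and the first-order condition give q = (39.5 − 29)/(3) = 3.5. So Q = 17.5 and P = 30.75.
PS = (30.75 − 29)·17.5 = 30.625.
Change in producer surplus: 30.625 − 0 = 30.625.

Producer surplus rises by 30.625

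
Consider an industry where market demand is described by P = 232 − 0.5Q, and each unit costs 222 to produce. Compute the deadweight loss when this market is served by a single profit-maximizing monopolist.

DWL = 25

Competitive firms price at marginal cost: P = 222, giving Q = 20.
Monopoly sets MR = MC: 232 − Q = 222 ⇒ Q = 10, P = 232 − 0.5·10 = 227.
DWL is the triangle between Q = 10 and Q = 20: ½·(20 − 10)·(227 − 222) = 25.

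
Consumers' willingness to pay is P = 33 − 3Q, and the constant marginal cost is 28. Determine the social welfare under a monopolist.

TS = 3.125

The monopolist equates marginal revenue to marginal cost: 33 − 6Q = 28, so Q = 5/6. From demand, P = 30.5.
CS = ½·(33 − 30.5)·5/6 = 25/24; PS = (30.5 − 28)·5/6 = 25/12; TS = 3.125.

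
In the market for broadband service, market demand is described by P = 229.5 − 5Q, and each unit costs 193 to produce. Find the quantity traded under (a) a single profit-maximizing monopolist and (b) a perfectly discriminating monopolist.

A monopolist chooses Q where MR = MC. MR = 229.5 − 10Q; setting this equal to 193 gives Q = 3.65 and P = 211.25.
With perfect price discrimination, output is the efficient level Q = 7.3 (where demand meets MC), but every buyer pays their willingness to pay: CS = 0 and PS = total surplus.

Monopoly: Q = 3.65; Perfect PD: Q = 7.3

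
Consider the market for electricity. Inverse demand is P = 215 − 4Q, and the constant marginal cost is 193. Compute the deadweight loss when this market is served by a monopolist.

Perfect competition: P = MC = 193, so 215 − 4Q = 193 and Q = 5.5.
A monopolist chooses Q where MR = MC. MR = 215 − 8Q; setting this equal to 193 gives Q = 2.75 and P = 204.
DWL is the triangle between Q = 2.75 and Q = 5.5: ½·(5.5 − 2.75)·(204 − 193) = 15.125.

DWL = 15.125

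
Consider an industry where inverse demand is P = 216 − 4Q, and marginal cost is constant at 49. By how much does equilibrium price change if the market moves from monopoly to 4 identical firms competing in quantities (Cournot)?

A monopolist chooses Q where MR = MC. MR = 216 − 8Q; setting this equal to 49 gives Q = 20.875 and P = 132.5.
In a 4-firm Cournot equilibrium, symmetry and the first-order condition give q = (216 − 49)/(20) = 8.35. So Q = 33.4 and P = 82.4.
Change in equilibrium price: 82.4 − 132.5 = −50.1.

P falls by 50.1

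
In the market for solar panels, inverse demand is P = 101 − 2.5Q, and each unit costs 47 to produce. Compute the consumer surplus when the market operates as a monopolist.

CS = 145.8

A monopolist chooses Q where MR = MC. MR = 101 − 5Q; setting this equal to 47 gives Q = 10.8 and P = 74.
CS = ½·(101 − 74)·10.8 = 145.8.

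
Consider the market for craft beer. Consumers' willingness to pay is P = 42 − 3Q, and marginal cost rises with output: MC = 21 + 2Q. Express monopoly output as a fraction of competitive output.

The monopolist equates marginal revenue to marginal cost: 42 − 6Q = 21 + 2Q, so Q = 2.625. From demand, P = 34.125.
Under competition P = MC: 42 − 3Q = 21 + 2Q ⇒ Q = 4.2, P = 29.4.
Ratio Q_m/Q_c = 2.625/4.2 = 0.625.

Q_m/Q_c = 0.625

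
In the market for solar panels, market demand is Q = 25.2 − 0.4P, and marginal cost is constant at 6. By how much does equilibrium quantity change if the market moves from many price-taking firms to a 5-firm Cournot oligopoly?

Q falls by 3.8

Inverting demand: P = 63 − 2.5Q.
Competitive firms price at marginal cost: P = 6, giving Q = 22.8.
With 5 symmetric Cournot firms, each firm's FOC gives 63 − 15q = 6, so q = 3.8, Q = 5·3.8 = 19, and P = 15.5.
Change in equilibrium quantity: 19 − 22.8 = −3.8.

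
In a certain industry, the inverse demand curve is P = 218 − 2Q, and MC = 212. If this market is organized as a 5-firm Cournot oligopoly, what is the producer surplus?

With 5 symmetric Cournot firms, each firm's FOC gives 218 − 12q = 212, so q = 0.5, Q = 5·0.5 = 2.5, and P = 213.
PS = (213 − 212)·2.5 = 2.5.

PS = 2.5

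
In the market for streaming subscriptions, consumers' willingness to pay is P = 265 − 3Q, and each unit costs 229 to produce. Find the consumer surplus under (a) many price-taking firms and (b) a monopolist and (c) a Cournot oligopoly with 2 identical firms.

Under competition P = MC = 229, so Q = (265 − 229)/3 = 12.
CS = ½·(265 − 229)·12 = 216.
A monopolist chooses Q where MR = MC. MR = 265 − 6Q; setting this equal to 229 gives Q = 6 and P = 247.
CS = ½·(265 − 247)·6 = 54.
In a 2-firm Cournot equilibrium, symmetry and the first-order condition give q = (265 − 229)/(9) = 4. So Q = 8 and P = 241.
CS = ½·(265 − 241)·8 = 96.

Competition: CS = 216; Monopoly: CS = 54; Cournot: CS = 96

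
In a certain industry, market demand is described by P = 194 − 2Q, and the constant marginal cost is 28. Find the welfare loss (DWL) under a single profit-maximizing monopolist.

Perfect competition: P = MC = 28, so 194 − 2Q = 28 and Q = 83.
The monopolist equates marginal revenue to marginal cost: 194 − 4Q = 28, so Q = 41.5. From demand, P = 111.
DWL is the triangle between Q = 41.5 and Q = 83: ½·(83 − 41.5)·(111 − 28) = 1722.25.

DWL = 1722.25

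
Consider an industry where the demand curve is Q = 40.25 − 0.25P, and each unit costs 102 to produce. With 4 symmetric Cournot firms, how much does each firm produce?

q_i = 2.95

Inverting demand: P = 161 − 4Q.
Cournot with 4 identical firms: the symmetric best-response condition is 161 − 20q = 102. Each firm produces q = 2.95, total output Q = 11.8, price P = 113.8.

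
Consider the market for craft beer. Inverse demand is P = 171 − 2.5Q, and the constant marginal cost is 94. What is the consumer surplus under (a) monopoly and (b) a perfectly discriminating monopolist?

Monopoly sets MR = MC: 171 − 5Q = 94 ⇒ Q = 15.4, P = 171 − 2.5·15.4 = 132.5.
CS = ½·(171 − 132.5)·15.4 = 296.45.
Under first-degree price discrimination the firm charges each unit its demand price and produces up to where P = MC, i.e. Q = 30.8. Consumer surplus is zero; producer surplus equals total surplus.
CS = 0.

Monopoly: CS = 296.45; Perfect PD: CS = 0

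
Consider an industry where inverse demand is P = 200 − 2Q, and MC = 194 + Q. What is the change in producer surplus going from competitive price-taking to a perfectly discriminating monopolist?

Producer surplus rises by 4

Under competition P = MC: 200 − 2Q = 194 + Q ⇒ Q = 2, P = 196.
PS = P·Q − VC(Q) = 196·2 − (194·2 + ½·1·2²) = 2.
With perfect price discrimination, output is the efficient level Q = 2 (where demand meets MC), but every buyer pays their willingness to pay: CS = 0 and PS = total surplus.
PS = ½·(200 − 194)·2 = 6.
Change in producer surplus: 6 − 2 = 4.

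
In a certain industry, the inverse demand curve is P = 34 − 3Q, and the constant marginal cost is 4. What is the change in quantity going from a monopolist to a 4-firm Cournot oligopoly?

The monopolist equates marginal revenue to marginal cost: 34 − 6Q = 4, so Q = 5. From demand, P = 19.
With 4 symmetric Cournot firms, each firm's FOC gives 34 − 15q = 4, so q = 2, Q = 4·2 = 8, and P = 10.
Change in quantity: 8 − 5 = 3.

Q rises by 3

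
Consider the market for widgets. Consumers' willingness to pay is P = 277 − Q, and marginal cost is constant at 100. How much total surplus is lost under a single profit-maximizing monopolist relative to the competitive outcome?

Competitive firms price at marginal cost: P = 100, giving Q = 177.
Monopoly sets MR = MC: 277 − 2Q = 100 ⇒ Q = 88.5, P = 277 − 88.5 = 188.5.
DWL is the triangle between Q = 88.5 and Q = 177: ½·(177 − 88.5)·(188.5 − 100) = 3916.125.

DWL = 3916.125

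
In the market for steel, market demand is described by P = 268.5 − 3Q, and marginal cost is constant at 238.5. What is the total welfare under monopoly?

The monopolist equates marginal revenue to marginal cost: 268.5 − 6Q = 238.5, so Q = 5. From demand, P = 253.5.
CS = ½·(268.5 − 253.5)·5 = 37.5; PS = (253.5 − 238.5)·5 = 75; TS = 112.5.

TS = 112.5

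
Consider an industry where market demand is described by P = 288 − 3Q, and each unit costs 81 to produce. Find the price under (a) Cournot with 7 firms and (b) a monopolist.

Cournot with 7 identical firms: the symmetric best-response condition is 288 − 24q = 81. Each firm produces q = 8.625, total output Q = 60.375, price P = 106.875.
Monopoly sets MR = MC: 288 − 6Q = 81 ⇒ Q = 34.5, P = 288 − 3·34.5 = 184.5.

Cournot: P = 106.875; Monopoly: P = 184.5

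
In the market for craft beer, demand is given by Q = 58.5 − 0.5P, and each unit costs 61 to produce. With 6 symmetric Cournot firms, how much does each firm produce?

Inverting demand: P = 117 − 2Q.
With 6 symmetric Cournot firms, each firm's FOC gives 117 − 14q = 61, so q = 4, Q = 6·4 = 24, and P = 69.

q_i = 4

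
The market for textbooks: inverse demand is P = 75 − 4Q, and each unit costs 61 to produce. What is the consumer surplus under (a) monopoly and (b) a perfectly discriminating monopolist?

Monopoly: CS = 6.125; Perfect PD: CS = 0

A monopolist chooses Q where MR = MC. MR = 75 − 8Q; setting this equal to 61 gives Q = 1.75 and P = 68.
CS = ½·(75 − 68)·1.75 = 6.125.
With perfect price discrimination, output is the efficient level Q = 3.5 (where demand meets MC), but every buyer pays their willingness to pay: CS = 0 and PS = total surplus.
CS = 0.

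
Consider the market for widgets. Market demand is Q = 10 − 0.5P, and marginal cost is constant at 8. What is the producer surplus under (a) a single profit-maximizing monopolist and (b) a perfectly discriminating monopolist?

Inverting demand: P = 20 − 2Q.
A monopolist chooses Q where MR = MC. MR = 20 − 4Q; setting this equal to 8 gives Q = 3 and P = 14.
PS = (14 − 8)·3 = 18.
A perfectly discriminating monopolist sells every unit with P(Q) ≥ MC(Q), so output equals the competitive quantity Q = 6. Each buyer pays their reservation price, so CS = 0 and the firm captures all surplus.
PS = ½·(20 − 8)·6 = 36.

Monopoly: PS = 18; Perfect PD: PS = 36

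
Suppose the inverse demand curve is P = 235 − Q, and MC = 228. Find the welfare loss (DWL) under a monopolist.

Perfect competition: P = MC = 228, so 235 − Q = 228 and Q = 7.
Monopoly sets MR = MC: 235 − 2Q = 228 ⇒ Q = 3.5, P = 235 − 3.5 = 231.5.
DWL is the triangle between Q = 3.5 and Q = 7: ½·(7 − 3.5)·(231.5 − 228) = 6.125.

DWL = 6.125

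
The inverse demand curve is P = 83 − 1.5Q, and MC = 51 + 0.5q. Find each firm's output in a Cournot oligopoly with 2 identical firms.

In a 2-firm Cournot equilibrium, symmetry and the first-order condition give q = (83 − 51)/(5) = 6.4. So Q = 12.8 and P = 63.8.

q_i = 6.4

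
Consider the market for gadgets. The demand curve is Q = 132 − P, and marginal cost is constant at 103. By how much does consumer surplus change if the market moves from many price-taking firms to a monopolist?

Inverting demand: P = 132 − Q.
Under competition P = MC = 103, so Q = (132 − 103)/1 = 29.
CS = ½·(132 − 103)·29 = 420.5.
The monopolist equates marginal revenue to marginal cost: 132 − 2Q = 103, so Q = 14.5. From demand, P = 117.5.
CS = ½·(132 − 117.5)·14.5 = 105.125.
Change in consumer surplus: 105.125 − 420.5 = −315.375.

CS falls by 315.375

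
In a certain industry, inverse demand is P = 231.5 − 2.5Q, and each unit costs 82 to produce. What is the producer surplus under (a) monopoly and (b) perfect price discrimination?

Monopoly: PS = 2235.025; Perfect PD: PS = 4470.05

The monopolist equates marginal revenue to marginal cost: 231.5 − 5Q = 82, so Q = 29.9. From demand, P = 156.75.
PS = (156.75 − 82)·29.9 = 2235.025.
A perfectly discriminating monopolist sells every unit with P(Q) ≥ MC(Q), so output equals the competitive quantity Q = 59.8. Each buyer pays their reservation price, so CS = 0 and the firm captures all surplus.
PS = ½·(231.5 − 82)·59.8 = 4470.05.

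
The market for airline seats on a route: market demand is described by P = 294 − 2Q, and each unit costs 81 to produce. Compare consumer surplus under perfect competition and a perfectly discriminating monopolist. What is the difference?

CS falls by 11342.25

Competitive firms price at marginal cost: P = 81, giving Q = 106.5.
CS = ½·(294 − 81)·106.5 = 11342.25.
With perfect price discrimination, output is the efficient level Q = 106.5 (where demand meets MC), but every buyer pays their willingness to pay: CS = 0 and PS = total surplus.
CS = 0.
Change in consumer surplus: 0 − 11342.25 = −11342.25.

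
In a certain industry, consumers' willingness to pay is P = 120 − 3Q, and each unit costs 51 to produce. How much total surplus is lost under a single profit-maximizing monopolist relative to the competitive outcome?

Perfect competition: P = MC = 51, so 120 − 3Q = 51 and Q = 23.
A monopolist chooses Q where MR = MC. MR = 120 − 6Q; setting this equal to 51 gives Q = 11.5 and P = 85.5.
DWL is the triangle between Q = 11.5 and Q = 23: ½·(23 − 11.5)·(85.5 − 51) = 198.375.

DWL = 198.375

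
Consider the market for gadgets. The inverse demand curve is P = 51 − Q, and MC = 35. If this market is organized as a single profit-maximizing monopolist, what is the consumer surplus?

CS = 32

A monopolist chooses Q where MR = MC. MR = 51 − 2Q; setting this equal to 35 gives Q = 8 and P = 43.
CS = ½·(51 − 43)·8 = 32.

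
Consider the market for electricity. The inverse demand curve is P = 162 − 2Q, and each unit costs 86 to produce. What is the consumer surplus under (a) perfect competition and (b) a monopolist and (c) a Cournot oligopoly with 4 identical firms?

Competitive firms price at marginal cost: P = 86, giving Q = 38.
CS = ½·(162 − 86)·38 = 1444.
Monopoly sets MR = MC: 162 − 4Q = 86 ⇒ Q = 19, P = 162 − 2·19 = 124.
CS = ½·(162 − 124)·19 = 361.
In a 4-firm Cournot equilibrium, symmetry and the first-order condition give q = (162 − 86)/(10) = 7.6. So Q = 30.4 and P = 101.2.
CS = ½·(162 − 101.2)·30.4 = 924.16.

Competition: CS = 1444; Monopoly: CS = 361; Cournot: CS = 924.16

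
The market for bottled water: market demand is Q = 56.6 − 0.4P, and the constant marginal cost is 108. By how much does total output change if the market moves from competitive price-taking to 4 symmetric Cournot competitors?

Inverting demand: P = 141.5 − 2.5Q.
Perfect competition: P = MC = 108, so 141.5 − 2.5Q = 108 and Q = 13.4.
Cournot with 4 identical firms: the symmetric best-response condition is 141.5 − 12.5q = 108. Each firm produces q = 2.68, total output Q = 10.72, price P = 114.7.
Change in total output: 10.72 − 13.4 = −2.68.

Total output falls by 2.68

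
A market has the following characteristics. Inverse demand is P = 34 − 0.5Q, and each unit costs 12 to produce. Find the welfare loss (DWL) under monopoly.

Competitive firms price at marginal cost: P = 12, giving Q = 44.
Monopoly sets MR = MC: 34 − Q = 12 ⇒ Q = 22, P = 34 − 0.5·22 = 23.
DWL is the triangle between Q = 22 and Q = 44: ½·(44 − 22)·(23 − 12) = 121.

DWL = 121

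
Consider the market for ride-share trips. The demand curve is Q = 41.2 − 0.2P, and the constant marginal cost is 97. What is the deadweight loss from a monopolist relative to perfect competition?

Inverting demand: P = 206 − 5Q.
Perfect competition: P = MC = 97, so 206 − 5Q = 97 and Q = 21.8.
Monopoly sets MR = MC: 206 − 10Q = 97 ⇒ Q = 10.9, P = 206 − 5·10.9 = 151.5.
DWL is the triangle between Q = 10.9 and Q = 21.8: ½·(21.8 − 10.9)·(151.5 − 97) = 297.025.

DWL = 297.025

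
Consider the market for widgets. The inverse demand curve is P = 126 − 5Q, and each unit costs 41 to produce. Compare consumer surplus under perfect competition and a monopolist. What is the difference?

Consumer surplus falls by 541.875

Perfect competition: P = MC = 41, so 126 − 5Q = 41 and Q = 17.
CS = ½·(126 − 41)·17 = 722.5.
A monopolist chooses Q where MR = MC. MR = 126 − 10Q; setting this equal to 41 gives Q = 8.5 and P = 83.5.
CS = ½·(126 − 83.5)·8.5 = 180.625.
Change in consumer surplus: 180.625 − 722.5 = −541.875.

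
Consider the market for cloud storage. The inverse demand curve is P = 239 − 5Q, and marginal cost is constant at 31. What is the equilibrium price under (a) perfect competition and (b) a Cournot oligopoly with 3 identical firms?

Competition: P = 31; Cournot: P = 83

Perfect competition: P = MC = 31, so 239 − 5Q = 31 and Q = 41.6.
In a 3-firm Cournot equilibrium, symmetry and the first-order condition give q = (239 − 31)/(20) = 10.4. So Q = 31.2 and P = 83.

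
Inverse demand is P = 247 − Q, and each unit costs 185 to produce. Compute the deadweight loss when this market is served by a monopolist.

Competitive firms price at marginal cost: P = 185, giving Q = 62.
Monopoly sets MR = MC: 247 − 2Q = 185 ⇒ Q = 31, P = 247 − 31 = 216.
DWL is the triangle between Q = 31 and Q = 62: ½·(62 − 31)·(216 − 185) = 480.5.

DWL = 480.5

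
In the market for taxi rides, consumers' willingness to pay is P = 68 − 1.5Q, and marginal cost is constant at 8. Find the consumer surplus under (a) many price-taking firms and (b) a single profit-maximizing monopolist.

Perfect competition: P = MC = 8, so 68 − 1.5Q = 8 and Q = 40.
CS = ½·(68 − 8)·40 = 1200.
Monopoly sets MR = MC: 68 − 3Q = 8 ⇒ Q = 20, P = 68 − 1.5·20 = 38.
CS = ½·(68 − 38)·20 = 300.

Competition: CS = 1200; Monopoly: CS = 300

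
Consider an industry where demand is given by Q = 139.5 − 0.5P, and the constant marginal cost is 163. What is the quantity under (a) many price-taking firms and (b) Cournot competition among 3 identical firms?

Competition: Q = 58; Cournot: Q = 43.5

Inverting demand: P = 279 − 2Q.
Perfect competition: P = MC = 163, so 279 − 2Q = 163 and Q = 58.
With 3 symmetric Cournot firms, each firm's FOC gives 279 − 8q = 163, so q = 14.5, Q = 3·14.5 = 43.5, and P = 192.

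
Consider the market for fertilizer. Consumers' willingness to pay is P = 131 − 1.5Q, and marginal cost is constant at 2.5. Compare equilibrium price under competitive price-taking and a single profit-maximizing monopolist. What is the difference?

Under competition P = MC = 2.5, so Q = (131 − 2.5)/1.5 = 257/3.
The monopolist equates marginal revenue to marginal cost: 131 − 3Q = 2.5, so Q = 257/6. From demand, P = 66.75.
Change in equilibrium price: 66.75 − 2.5 = 64.25.

Equilibrium price rises by 64.25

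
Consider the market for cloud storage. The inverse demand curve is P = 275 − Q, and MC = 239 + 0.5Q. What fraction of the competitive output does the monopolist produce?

Q_m/Q_c = 0.6

A monopolist chooses Q where MR = MC. MR = 275 − 2Q; setting this equal to 239 + 0.5Q gives Q = 14.4 and P = 260.6.
Under competition P = MC: 275 − Q = 239 + 0.5Q ⇒ Q = 24, P = 251.
Ratio Q_m/Q_c = 14.4/24 = 0.6.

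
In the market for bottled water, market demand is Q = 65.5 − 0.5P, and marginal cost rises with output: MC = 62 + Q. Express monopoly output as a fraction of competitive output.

Q_m/Q_c = 0.6

Inverting demand: P = 131 − 2Q.
Monopoly sets MR = MC: 131 − 4Q = 62 + Q ⇒ Q = 13.8, P = 131 − 2·13.8 = 103.4.
Competitive equilibrium sets price equal to marginal cost: 131 − 2Q = 62 + Q, so Q = 23 and P = 85.
Ratio Q_m/Q_c = 13.8/23 = 0.6.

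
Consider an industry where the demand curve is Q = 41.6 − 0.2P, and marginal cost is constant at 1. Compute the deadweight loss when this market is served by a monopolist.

DWL = 1071.225

Inverting demand: P = 208 − 5Q.
Competitive firms price at marginal cost: P = 1, giving Q = 41.4.
The monopolist equates marginal revenue to marginal cost: 208 − 10Q = 1, so Q = 20.7. From demand, P = 104.5.
DWL is the triangle between Q = 20.7 and Q = 41.4: ½·(41.4 − 20.7)·(104.5 − 1) = 1071.225.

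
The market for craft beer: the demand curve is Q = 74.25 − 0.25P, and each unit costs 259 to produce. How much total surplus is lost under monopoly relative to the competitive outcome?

DWL = 45.125

Inverting demand: P = 297 − 4Q.
Competitive firms price at marginal cost: P = 259, giving Q = 9.5.
The monopolist equates marginal revenue to marginal cost: 297 − 8Q = 259, so Q = 4.75. From demand, P = 278.
DWL is the triangle between Q = 4.75 and Q = 9.5: ½·(9.5 − 4.75)·(278 − 259) = 45.125.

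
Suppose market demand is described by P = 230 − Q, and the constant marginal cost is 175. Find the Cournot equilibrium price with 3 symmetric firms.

P = 188.75

With 3 symmetric Cournot firms, each firm's FOC gives 230 − 4q = 175, so q = 13.75, Q = 3·13.75 = 41.25, and P = 188.75.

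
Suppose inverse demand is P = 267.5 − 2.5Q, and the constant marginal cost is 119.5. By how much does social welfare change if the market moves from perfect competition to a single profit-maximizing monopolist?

TS falls by 1095.2

Under competition P = MC = 119.5, so Q = (267.5 − 119.5)/2.5 = 59.2.
CS = ½·(267.5 − 119.5)·59.2 = 4380.8; PS = (119.5 − 119.5)·59.2 = 0; TS = 4380.8.
A monopolist chooses Q where MR = MC. MR = 267.5 − 5Q; setting this equal to 119.5 gives Q = 29.6 and P = 193.5.
CS = ½·(267.5 − 193.5)·29.6 = 1095.2; PS = (193.5 − 119.5)·29.6 = 2190.4; TS = 3285.6.
Change in social welfare: 3285.6 − 4380.8 = −1095.2.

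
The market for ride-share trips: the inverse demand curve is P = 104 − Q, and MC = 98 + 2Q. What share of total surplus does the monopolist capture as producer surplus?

PS/TS = 0.8

A monopolist chooses Q where MR = MC. MR = 104 − 2Q; setting this equal to 98 + 2Q gives Q = 1.5 and P = 102.5.
CS = ½·(104 − 102.5)·1.5 = 1.125.
PS = P·Q − VC(Q) = 102.5·1.5 − (98·1.5 + ½·2·1.5²) = 4.5.
Share captured = PS/TS = 4.5/5.625 = 0.8.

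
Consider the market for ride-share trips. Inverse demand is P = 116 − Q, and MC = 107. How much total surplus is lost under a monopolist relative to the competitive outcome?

Competitive firms price at marginal cost: P = 107, giving Q = 9.
The monopolist equates marginal revenue to marginal cost: 116 − 2Q = 107, so Q = 4.5. From demand, P = 111.5.
DWL is the triangle between Q = 4.5 and Q = 9: ½·(9 − 4.5)·(111.5 − 107) = 10.125.

DWL = 10.125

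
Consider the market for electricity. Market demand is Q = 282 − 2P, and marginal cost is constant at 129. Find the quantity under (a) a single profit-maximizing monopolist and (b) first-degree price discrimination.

Inverting demand: P = 141 − 0.5Q.
The monopolist equates marginal revenue to marginal cost: 141 − Q = 129, so Q = 12. From demand, P = 135.
A perfectly discriminating monopolist sells every unit with P(Q) ≥ MC(Q), so output equals the competitive quantity Q = 24. Each buyer pays their reservation price, so CS = 0 and the firm captures all surplus.

Monopoly: Q = 12; Perfect PD: Q = 24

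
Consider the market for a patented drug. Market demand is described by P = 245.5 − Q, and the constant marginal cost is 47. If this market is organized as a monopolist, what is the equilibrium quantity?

Monopoly sets MR = MC: 245.5 − 2Q = 47 ⇒ Q = 99.25, P = 245.5 − 99.25 = 146.25.

Q = 99.25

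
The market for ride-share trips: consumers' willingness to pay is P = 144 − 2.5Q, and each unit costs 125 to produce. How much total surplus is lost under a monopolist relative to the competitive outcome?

DWL = 18.05

Competitive firms price at marginal cost: P = 125, giving Q = 7.6.
The monopolist equates marginal revenue to marginal cost: 144 − 5Q = 125, so Q = 3.8. From demand, P = 134.5.
DWL is the triangle between Q = 3.8 and Q = 7.6: ½·(7.6 − 3.8)·(134.5 − 125) = 18.05.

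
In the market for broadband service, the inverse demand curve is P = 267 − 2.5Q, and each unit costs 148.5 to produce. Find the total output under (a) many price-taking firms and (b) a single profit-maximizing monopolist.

Competition: Q = 47.4; Monopoly: Q = 23.7

Perfect competition: P = MC = 148.5, so 267 − 2.5Q = 148.5 and Q = 47.4.
A monopolist chooses Q where MR = MC. MR = 267 − 5Q; setting this equal to 148.5 gives Q = 23.7 and P = 207.75.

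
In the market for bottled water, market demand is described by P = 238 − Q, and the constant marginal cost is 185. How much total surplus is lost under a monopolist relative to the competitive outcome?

DWL = 351.125

Perfect competition: P = MC = 185, so 238 − Q = 185 and Q = 53.
The monopolist equates marginal revenue to marginal cost: 238 − 2Q = 185, so Q = 26.5. From demand, P = 211.5.
DWL is the triangle between Q = 26.5 and Q = 53: ½·(53 − 26.5)·(211.5 − 185) = 351.125.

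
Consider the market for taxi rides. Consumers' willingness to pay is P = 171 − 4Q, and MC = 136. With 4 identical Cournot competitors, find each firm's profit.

π_i = 12.25

With 4 symmetric Cournot firms, each firm's FOC gives 171 − 20q = 136, so q = 1.75, Q = 4·1.75 = 7, and P = 143.
Each firm's profit = (143 − 136)·1.75 = 12.25.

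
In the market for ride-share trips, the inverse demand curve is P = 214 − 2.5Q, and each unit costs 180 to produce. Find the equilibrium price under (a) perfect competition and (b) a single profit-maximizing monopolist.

Competition: P = 180; Monopoly: P = 197

Under competition P = MC = 180, so Q = (214 − 180)/2.5 = 13.6.
A monopolist chooses Q where MR = MC. MR = 214 − 5Q; setting this equal to 180 gives Q = 6.8 and P = 197.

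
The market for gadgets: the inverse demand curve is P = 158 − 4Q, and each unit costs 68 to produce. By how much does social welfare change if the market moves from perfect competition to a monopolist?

TS falls by 253.125

Competitive firms price at marginal cost: P = 68, giving Q = 22.5.
CS = ½·(158 − 68)·22.5 = 1012.5; PS = (68 − 68)·22.5 = 0; TS = 1012.5.
Monopoly sets MR = MC: 158 − 8Q = 68 ⇒ Q = 11.25, P = 158 − 4·11.25 = 113.
CS = ½·(158 − 113)·11.25 = 253.125; PS = (113 − 68)·11.25 = 506.25; TS = 759.375.
Change in social welfare: 759.375 − 1012.5 = −253.125.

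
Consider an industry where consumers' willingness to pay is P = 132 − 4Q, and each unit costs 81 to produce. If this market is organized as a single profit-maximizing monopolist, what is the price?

P = 106.5

The monopolist equates marginal revenue to marginal cost: 132 − 8Q = 81, so Q = 6.375. From demand, P = 106.5.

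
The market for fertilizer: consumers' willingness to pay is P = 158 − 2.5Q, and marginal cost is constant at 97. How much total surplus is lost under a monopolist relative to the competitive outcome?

Under competition P = MC = 97, so Q = (158 − 97)/2.5 = 24.4.
Monopoly sets MR = MC: 158 − 5Q = 97 ⇒ Q = 12.2, P = 158 − 2.5·12.2 = 127.5.
DWL is the triangle between Q = 12.2 and Q = 24.4: ½·(24.4 − 12.2)·(127.5 − 97) = 186.05.

DWL = 186.05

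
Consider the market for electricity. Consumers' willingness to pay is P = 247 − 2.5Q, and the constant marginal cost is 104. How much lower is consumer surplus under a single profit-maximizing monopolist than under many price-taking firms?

Under competition P = MC = 104, so Q = (247 − 104)/2.5 = 57.2.
CS = ½·(247 − 104)·57.2 = 4089.8.
A monopolist chooses Q where MR = MC. MR = 247 − 5Q; setting this equal to 104 gives Q = 28.6 and P = 175.5.
CS = ½·(247 − 175.5)·28.6 = 1022.45.
Change in consumer surplus: 1022.45 − 4089.8 = −3067.35.

CS falls by 3067.35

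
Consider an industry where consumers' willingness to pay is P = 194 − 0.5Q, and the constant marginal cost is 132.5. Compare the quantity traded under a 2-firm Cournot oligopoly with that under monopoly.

Cournot: Q = 82; Monopoly: Q = 61.5

With 2 symmetric Cournot firms, each firm's FOC gives 194 − 1.5q = 132.5, so q = 41, Q = 2·41 = 82, and P = 153.
The monopolist equates marginal revenue to marginal cost: 194 − Q = 132.5, so Q = 61.5. From demand, P = 163.25.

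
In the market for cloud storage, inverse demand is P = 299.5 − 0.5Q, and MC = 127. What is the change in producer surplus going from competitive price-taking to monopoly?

PS rises by 14878.125

Competitive firms price at marginal cost: P = 127, giving Q = 345.
PS = (127 − 127)·345 = 0.
Monopoly sets MR = MC: 299.5 − Q = 127 ⇒ Q = 172.5, P = 299.5 − 0.5·172.5 = 213.25.
PS = (213.25 − 127)·172.5 = 14878.125.
Change in producer surplus: 14878.125 − 0 = 14878.125.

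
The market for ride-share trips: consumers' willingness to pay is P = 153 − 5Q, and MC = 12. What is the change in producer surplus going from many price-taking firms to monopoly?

Perfect competition: P = MC = 12, so 153 − 5Q = 12 and Q = 28.2.
PS = (12 − 12)·28.2 = 0.
Monopoly sets MR = MC: 153 − 10Q = 12 ⇒ Q = 14.1, P = 153 − 5·14.1 = 82.5.
PS = (82.5 − 12)·14.1 = 994.05.
Change in producer surplus: 994.05 − 0 = 994.05.

Producer surplus rises by 994.05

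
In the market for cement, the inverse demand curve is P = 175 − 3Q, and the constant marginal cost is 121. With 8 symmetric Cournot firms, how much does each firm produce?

With 8 symmetric Cournot firms, each firm's FOC gives 175 − 27q = 121, so q = 2, Q = 8·2 = 16, and P = 127.

q_i = 2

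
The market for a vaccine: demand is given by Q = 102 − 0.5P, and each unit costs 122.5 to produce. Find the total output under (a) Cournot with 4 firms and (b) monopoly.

Cournot: Q = 32.6; Monopoly: Q = 20.375

Inverting demand: P = 204 − 2Q.
With 4 symmetric Cournot firms, each firm's FOC gives 204 − 10q = 122.5, so q = 8.15, Q = 4·8.15 = 32.6, and P = 138.8.
Monopoly sets MR = MC: 204 − 4Q = 122.5 ⇒ Q = 20.375, P = 204 − 2·20.375 = 163.25.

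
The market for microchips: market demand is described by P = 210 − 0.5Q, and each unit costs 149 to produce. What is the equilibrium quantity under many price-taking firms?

Perfect competition: P = MC = 149, so 210 − 0.5Q = 149 and Q = 122.

Q = 122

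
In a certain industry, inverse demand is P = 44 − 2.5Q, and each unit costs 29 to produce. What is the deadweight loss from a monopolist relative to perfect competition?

Perfect competition: P = MC = 29, so 44 − 2.5Q = 29 and Q = 6.
Monopoly sets MR = MC: 44 − 5Q = 29 ⇒ Q = 3, P = 44 − 2.5·3 = 36.5.
DWL is the triangle between Q = 3 and Q = 6: ½·(6 − 3)·(36.5 − 29) = 11.25.

DWL = 11.25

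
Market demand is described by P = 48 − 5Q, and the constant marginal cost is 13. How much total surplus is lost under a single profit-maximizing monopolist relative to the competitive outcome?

Under competition P = MC = 13, so Q = (48 − 13)/5 = 7.
A monopolist chooses Q where MR = MC. MR = 48 − 10Q; setting this equal to 13 gives Q = 3.5 and P = 30.5.
DWL is the triangle between Q = 3.5 and Q = 7: ½·(7 − 3.5)·(30.5 − 13) = 30.625.

DWL = 30.625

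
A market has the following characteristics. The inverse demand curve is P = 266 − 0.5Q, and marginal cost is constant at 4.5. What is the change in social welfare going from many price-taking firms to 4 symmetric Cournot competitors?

Perfect competition: P = MC = 4.5, so 266 − 0.5Q = 4.5 and Q = 523.
CS = ½·(266 − 4.5)·523 = 68382.25; PS = (4.5 − 4.5)·523 = 0; TS = 68382.25.
Cournot with 4 identical firms: the symmetric best-response condition is 266 − 2.5q = 4.5. Each firm produces q = 104.6, total output Q = 418.4, price P = 56.8.
CS = ½·(266 − 56.8)·418.4 = 43764.64; PS = (56.8 − 4.5)·418.4 = 21882.32; TS = 65646.96.
Change in social welfare: 65646.96 − 68382.25 = −2735.29.

Social welfare falls by 2735.29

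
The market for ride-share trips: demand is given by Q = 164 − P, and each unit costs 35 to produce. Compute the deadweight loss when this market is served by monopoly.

DWL = 2080.125

Inverting demand: P = 164 − Q.
Under competition P = MC = 35, so Q = (164 − 35)/1 = 129.
The monopolist equates marginal revenue to marginal cost: 164 − 2Q = 35, so Q = 64.5. From demand, P = 99.5.
DWL is the triangle between Q = 64.5 and Q = 129: ½·(129 − 64.5)·(99.5 − 35) = 2080.125.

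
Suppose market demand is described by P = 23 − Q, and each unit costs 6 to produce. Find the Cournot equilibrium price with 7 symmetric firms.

In a 7-firm Cournot equilibrium, symmetry and the first-order condition give q = (23 − 6)/(8) = 2.125. So Q = 14.875 and P = 8.125.

P = 8.125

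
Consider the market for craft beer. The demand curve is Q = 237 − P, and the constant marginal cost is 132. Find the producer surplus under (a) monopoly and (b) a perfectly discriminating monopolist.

Inverting demand: P = 237 − Q.
A monopolist chooses Q where MR = MC. MR = 237 − 2Q; setting this equal to 132 gives Q = 52.5 and P = 184.5.
PS = (184.5 − 132)·52.5 = 2756.25.
A perfectly discriminating monopolist sells every unit with P(Q) ≥ MC(Q), so output equals the competitive quantity Q = 105. Each buyer pays their reservation price, so CS = 0 and the firm captures all surplus.
PS = ½·(237 − 132)·105 = 5512.5.

Monopoly: PS = 2756.25; Perfect PD: PS = 5512.5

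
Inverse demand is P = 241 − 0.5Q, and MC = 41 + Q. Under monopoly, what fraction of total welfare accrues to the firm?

Monopoly sets MR = MC: 241 − Q = 41 + Q ⇒ Q = 100, P = 241 − 0.5·100 = 191.
CS = ½·(241 − 191)·100 = 2500.
PS = P·Q − VC(Q) = 191·100 − (41·100 + ½·1·100²) = 10000.
Share captured = PS/TS = 10000/12500 = 0.8.

PS/TS = 0.8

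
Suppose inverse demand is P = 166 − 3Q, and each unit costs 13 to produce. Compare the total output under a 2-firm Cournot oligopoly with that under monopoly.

Cournot with 2 identical firms: the symmetric best-response condition is 166 − 9q = 13. Each firm produces q = 17, total output Q = 34, price P = 64.
Monopoly sets MR = MC: 166 − 6Q = 13 ⇒ Q = 25.5, P = 166 − 3·25.5 = 89.5.

Cournot: Q = 34; Monopoly: Q = 25.5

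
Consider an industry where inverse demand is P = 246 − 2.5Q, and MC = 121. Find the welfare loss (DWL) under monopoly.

Perfect competition: P = MC = 121, so 246 − 2.5Q = 121 and Q = 50.
Monopoly sets MR = MC: 246 − 5Q = 121 ⇒ Q = 25, P = 246 − 2.5·25 = 183.5.
DWL is the triangle between Q = 25 and Q = 50: ½·(50 − 25)·(183.5 − 121) = 781.25.

DWL = 781.25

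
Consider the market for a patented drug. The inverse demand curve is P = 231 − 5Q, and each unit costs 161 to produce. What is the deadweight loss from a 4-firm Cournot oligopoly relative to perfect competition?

DWL = 19.6

Under competition P = MC = 161, so Q = (231 − 161)/5 = 14.
With 4 symmetric Cournot firms, each firm's FOC gives 231 − 25q = 161, so q = 2.8, Q = 4·2.8 = 11.2, and P = 175.
DWL is the triangle between Q = 11.2 and Q = 14: ½·(14 − 11.2)·(175 − 161) = 19.6.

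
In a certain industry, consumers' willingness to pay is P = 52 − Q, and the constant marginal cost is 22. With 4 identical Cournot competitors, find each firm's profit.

π_i = 36

With 4 symmetric Cournot firms, each firm's FOC gives 52 − 5q = 22, so q = 6, Q = 4·6 = 24, and P = 28.
Each firm's profit = (28 − 22)·6 = 36.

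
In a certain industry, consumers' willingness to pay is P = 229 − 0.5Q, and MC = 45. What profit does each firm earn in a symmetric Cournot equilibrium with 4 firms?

π_i = 2708.48

Cournot with 4 identical firms: the symmetric best-response condition is 229 − 2.5q = 45. Each firm produces q = 73.6, total output Q = 294.4, price P = 81.8.
Each firm's profit = (81.8 − 45)·73.6 = 2708.48.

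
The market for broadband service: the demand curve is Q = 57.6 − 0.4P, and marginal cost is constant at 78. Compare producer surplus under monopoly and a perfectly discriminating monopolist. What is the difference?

PS rises by 435.6

Inverting demand: P = 144 − 2.5Q.
A monopolist chooses Q where MR = MC. MR = 144 − 5Q; setting this equal to 78 gives Q = 13.2 and P = 111.
PS = (111 − 78)·13.2 = 435.6.
With perfect price discrimination, output is the efficient level Q = 26.4 (where demand meets MC), but every buyer pays their willingness to pay: CS = 0 and PS = total surplus.
PS = ½·(144 − 78)·26.4 = 871.2.
Change in producer surplus: 871.2 − 435.6 = 435.6.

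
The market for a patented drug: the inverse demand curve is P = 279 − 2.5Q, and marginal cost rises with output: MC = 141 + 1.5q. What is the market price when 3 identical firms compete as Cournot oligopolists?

Cournot with 3 identical firms: the symmetric best-response condition is 279 − 10q = 141 + 1.5q. Each firm produces q = 12, total output Q = 36, price P = 189.

P = 189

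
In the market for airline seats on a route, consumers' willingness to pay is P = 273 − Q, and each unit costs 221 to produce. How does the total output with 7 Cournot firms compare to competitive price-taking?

In a 7-firm Cournot equilibrium, symmetry and the first-order condition give q = (273 − 221)/(8) = 6.5. So Q = 45.5 and P = 227.5.
Under competition P = MC = 221, so Q = (273 − 221)/1 = 52.

Cournot: Q = 45.5; Competition: Q = 52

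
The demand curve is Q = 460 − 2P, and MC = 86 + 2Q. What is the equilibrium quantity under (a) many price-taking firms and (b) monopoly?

Competition: Q = 57.6; Monopoly: Q = 48

Inverting demand: P = 230 − 0.5Q.
Competitive equilibrium sets price equal to marginal cost: 230 − 0.5Q = 86 + 2Q, so Q = 57.6 and P = 201.2.
The monopolist equates marginal revenue to marginal cost: 230 − Q = 86 + 2Q, so Q = 48. From demand, P = 206.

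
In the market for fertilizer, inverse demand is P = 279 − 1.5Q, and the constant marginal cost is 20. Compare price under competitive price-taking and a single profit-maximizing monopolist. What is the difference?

Under competition P = MC = 20, so Q = (279 − 20)/1.5 = 518/3.
Monopoly sets MR = MC: 279 − 3Q = 20 ⇒ Q = 259/3, P = 279 − 1.5·259/3 = 149.5.
Change in price: 149.5 − 20 = 129.5.

P rises by 129.5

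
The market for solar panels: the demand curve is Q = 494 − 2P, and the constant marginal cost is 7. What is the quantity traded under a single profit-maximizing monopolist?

Q = 240

Inverting demand: P = 247 − 0.5Q.
The monopolist equates marginal revenue to marginal cost: 247 − Q = 7, so Q = 240. From demand, P = 127.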